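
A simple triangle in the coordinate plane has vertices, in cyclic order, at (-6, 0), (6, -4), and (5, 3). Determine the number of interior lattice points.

38

By the shoelace formula, twice the signed area is |[(-6)·(-4) − 6·0] + [6·3 − 5·(-4)] + [5·0 − (-6)·3]| = 80, so the area is 40.
Along each edge there are gcd(|Δx|,|Δy|)+1 lattice points, so counting each shared vertex once the boundary has gcd(12,4) + gcd(1,7) + gcd(11,3) = 4+1+1 = 6.
Pick's theorem gives I = A − B/2 + 1 = 40 − 6/2 + 1 = 38.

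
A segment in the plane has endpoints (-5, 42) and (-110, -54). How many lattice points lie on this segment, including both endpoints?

4

The number of lattice points on a segment between lattice points is gcd(|Δx|,|Δy|) + 1 = gcd(105,96) + 1 = 3 + 1 = 4.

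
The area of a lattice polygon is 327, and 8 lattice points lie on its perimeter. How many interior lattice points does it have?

Pick's theorem A = I + B/2 − 1 rearranges to I = A − B/2 + 1 = 327 − 8/2 + 1 = 324.

324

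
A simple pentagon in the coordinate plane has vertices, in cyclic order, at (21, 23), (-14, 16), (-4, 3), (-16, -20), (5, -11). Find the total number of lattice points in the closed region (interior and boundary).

The shoelace formula gives twice the area as |(21·16 − (-14)·23) + ((-14)·3 − (-4)·16) + ((-4)·(-20) − (-16)·3) + ((-16)·(-11) − 5·(-20)) + (5·23 − 21·(-11))| = 1430, so the area is 715.
Along each edge there are gcd(|Δx|,|Δy|)+1 lattice points, so counting each shared vertex once the boundary has gcd(35,7) + gcd(10,13) + gcd(12,23) + gcd(21,9) + gcd(16,34) = 7+1+1+3+2 = 14.
Pick's theorem gives I = A − B/2 + 1 = 715 − 14/2 + 1 = 709, so the closed region contains I + B = 709 + 14 = 723 lattice points.

723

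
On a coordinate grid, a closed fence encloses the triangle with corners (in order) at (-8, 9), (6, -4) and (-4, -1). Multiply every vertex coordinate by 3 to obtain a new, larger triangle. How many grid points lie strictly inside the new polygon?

Using the shoelace formula, 2A = |((-8)·(-4) − 6·9) + (6·(-1) − (-4)·(-4)) + ((-4)·9 − (-8)·(-1))| = 88, so the area is 44.
The number of boundary lattice points is Σ gcd(|Δx|,|Δy|) = gcd(14,13) + gcd(10,3) + gcd(4,10) = 1+1+2 = 4.
Scaling by 3 multiplies the area by 3² = 9 (so the new area is 396) and multiplies the boundary lattice-point count by 3, giving 12.
By Pick's theorem, the interior count of the dilated polygon is 396 − 12/2 + 1 = 391.

391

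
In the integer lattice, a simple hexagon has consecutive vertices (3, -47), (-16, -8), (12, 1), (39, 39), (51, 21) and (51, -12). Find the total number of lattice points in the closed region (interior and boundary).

Using the shoelace formula, 2A = |[3·(-8) − (-16)·(-47)] + [(-16)·1 − 12·(-8)] + [12·39 − 39·1] + [39·21 − 51·39] + [51·(-12) − 51·21] + [51·(-47) − 3·(-12)]| = 5481, so the area is 2740.5.
Summing gcd(|Δx|,|Δy|) over the edges gives the boundary count: gcd(19,39) + gcd(28,9) + gcd(27,38) + gcd(12,18) + gcd(0,33) + gcd(48,35) = 1+1+1+6+33+1 = 43.
Pick's theorem gives I = A − B/2 + 1 = 2740.5 − 43/2 + 1 = 2720, so the closed region contains I + B = 2720 + 43 = 2763 lattice points.

2763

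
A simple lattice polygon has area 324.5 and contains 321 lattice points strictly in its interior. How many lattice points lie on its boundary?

Pick's theorem gives A = I + B/2 − 1, so B = 2(A − I + 1) = 2(324.5 − 321 + 1) = 9.

9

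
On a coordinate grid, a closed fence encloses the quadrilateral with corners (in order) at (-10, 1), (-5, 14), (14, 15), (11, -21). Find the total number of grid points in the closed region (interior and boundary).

536

By the shoelace formula, twice the signed area is |((-10)·14 − (-5)·1) + ((-5)·15 − 14·14) + (14·(-21) − 11·15) + (11·1 − (-10)·(-21))| = 1064, so the area is 532.
The number of boundary lattice points is Σ gcd(|Δx|,|Δy|) = gcd(5,13) + gcd(19,1) + gcd(3,36) + gcd(21,22) = 1+1+3+1 = 6.
Pick's theorem gives I = A − B/2 + 1 = 532 − 6/2 + 1 = 530, so the closed region contains I + B = 530 + 6 = 536 lattice points.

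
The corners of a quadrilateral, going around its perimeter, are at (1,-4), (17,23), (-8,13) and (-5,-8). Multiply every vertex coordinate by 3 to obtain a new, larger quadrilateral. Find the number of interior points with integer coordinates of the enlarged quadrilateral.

2923

Using the shoelace formula, 2A = |(1·23 − 17·(-4)) + (17·13 − (-8)·23) + ((-8)·(-8) − (-5)·13) + ((-5)·(-4) − 1·(-8))| = 653, so the area is 653/2.
Summing gcd(|Δx|,|Δy|) over the edges gives the boundary count: gcd(16,27) + gcd(25,10) + gcd(3,21) + gcd(6,4) = 1+5+3+2 = 11.
Scaling by 3 multiplies the area by 3² = 9 (so the new area is 5877/2) and multiplies the boundary lattice-point count by 3, giving 33.
By Pick's theorem, the interior count of the dilated polygon is 5877/2 − 33/2 + 1 = 2923.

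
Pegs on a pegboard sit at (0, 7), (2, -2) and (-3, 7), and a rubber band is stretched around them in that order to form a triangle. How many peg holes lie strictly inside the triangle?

By the shoelace formula, twice the signed area is |(0·(-2) − 2·7) + (2·7 − (-3)·(-2)) + ((-3)·7 − 0·7)| = 27, so the area is 13.5.
Along each edge there are gcd(|Δx|,|Δy|)+1 lattice points, so counting each shared vertex once the boundary has gcd(2,9) + gcd(5,9) + gcd(3,0) = 1+1+3 = 5.
By Pick's theorem A = I + B/2 − 1, so I = 13.5 − 5/2 + 1 = 12.

12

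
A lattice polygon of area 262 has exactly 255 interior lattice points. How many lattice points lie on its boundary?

Pick's theorem gives A = I + B/2 − 1, so B = 2(A − I + 1) = 2(262 − 255 + 1) = 16.

16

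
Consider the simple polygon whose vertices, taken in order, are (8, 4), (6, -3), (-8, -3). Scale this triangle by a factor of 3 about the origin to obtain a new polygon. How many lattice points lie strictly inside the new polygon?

Using the shoelace formula, 2A = |[8·(-3) − 6·4] + [6·(-3) − (-8)·(-3)] + [(-8)·4 − 8·(-3)]| = 98, so the area is 49.
Along each edge there are gcd(|Δx|,|Δy|)+1 lattice points, so counting each shared vertex once the boundary has gcd(2,7) + gcd(14,0) + gcd(16,7) = 1+14+1 = 16.
Scaling by 3 multiplies the area by 3² = 9 (so the new area is 441) and multiplies the boundary lattice-point count by 3, giving 48.
By Pick's theorem, the interior count of the dilated polygon is 441 − 48/2 + 1 = 418.

418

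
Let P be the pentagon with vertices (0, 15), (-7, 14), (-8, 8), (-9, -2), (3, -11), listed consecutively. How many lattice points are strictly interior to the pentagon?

The shoelace formula gives twice the area as |[0·14 − (-7)·15] + [(-7)·8 − (-8)·14] + [(-8)·(-2) − (-9)·8] + [(-9)·(-11) − 3·(-2)] + [3·15 − 0·(-11)]| = 399, so the area is 399/2.
The number of boundary lattice points is Σ gcd(|Δx|,|Δy|) = gcd(7,1) + gcd(1,6) + gcd(1,10) + gcd(12,9) + gcd(3,26) = 1+1+1+3+1 = 7.
Pick's theorem gives I = A − B/2 + 1 = 399/2 − 7/2 + 1 = 197.

197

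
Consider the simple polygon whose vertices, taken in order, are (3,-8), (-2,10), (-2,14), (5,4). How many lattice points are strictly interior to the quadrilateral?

The shoelace formula gives twice the area as |[3·10 − (-2)·(-8)] + [(-2)·14 − (-2)·10] + [(-2)·4 − 5·14] + [5·(-8) − 3·4]| = 124, so the area is 62.
Along each edge there are gcd(|Δx|,|Δy|)+1 lattice points, so counting each shared vertex once the boundary has gcd(5,18) + gcd(0,4) + gcd(7,10) + gcd(2,12) = 1+4+1+2 = 8.
Pick's theorem gives I = A − B/2 + 1 = 62 − 8/2 + 1 = 59.

59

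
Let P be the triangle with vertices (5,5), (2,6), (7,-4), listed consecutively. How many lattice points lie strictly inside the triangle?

By the shoelace formula, twice the signed area is |[5·6 − 2·5] + [2·(-4) − 7·6] + [7·5 − 5·(-4)]| = 25, so the area is 12.5.
The number of boundary lattice points is Σ gcd(|Δx|,|Δy|) = gcd(3,1) + gcd(5,10) + gcd(2,9) = 1+5+1 = 7.
Pick's theorem gives I = A − B/2 + 1 = 12.5 − 7/2 + 1 = 10.

10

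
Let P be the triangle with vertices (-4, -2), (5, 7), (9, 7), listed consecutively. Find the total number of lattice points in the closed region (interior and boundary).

By the shoelace formula, twice the signed area is |[(-4)·7 − 5·(-2)] + [5·7 − 9·7] + [9·(-2) − (-4)·7]| = 36, so the area is 18.
The number of boundary lattice points is Σ gcd(|Δx|,|Δy|) = gcd(9,9) + gcd(4,0) + gcd(13,9) = 9+4+1 = 14.
Pick's theorem gives I = A − B/2 + 1 = 18 − 14/2 + 1 = 12, so the closed region contains I + B = 12 + 14 = 26 lattice points.

26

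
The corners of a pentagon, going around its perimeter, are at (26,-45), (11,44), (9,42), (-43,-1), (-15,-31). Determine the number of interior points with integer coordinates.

3148

The shoelace formula gives twice the area as |(26·44 − 11·(-45)) + (11·42 − 9·44) + (9·(-1) − (-43)·42) + ((-43)·(-31) − (-15)·(-1)) + ((-15)·(-45) − 26·(-31))| = 6301, so the area is 3150.5.
The number of boundary lattice points is Σ gcd(|Δx|,|Δy|) = gcd(15,89) + gcd(2,2) + gcd(52,43) + gcd(28,30) + gcd(41,14) = 1+2+1+2+1 = 7.
Pick's theorem gives I = A − B/2 + 1 = 3150.5 − 7/2 + 1 = 3148.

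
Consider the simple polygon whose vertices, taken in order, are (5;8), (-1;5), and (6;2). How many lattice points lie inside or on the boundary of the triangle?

23

Using the shoelace formula, 2A = |(5·5 − (-1)·8) + ((-1)·2 − 6·5) + (6·8 − 5·2)| = 39, so the area is 39/2.
Summing gcd(|Δx|,|Δy|) over the edges gives the boundary count: gcd(6,3) + gcd(7,3) + gcd(1,6) = 3+1+1 = 5.
Pick's theorem gives I = A − B/2 + 1 = 39/2 − 5/2 + 1 = 18, so the closed region contains I + B = 18 + 5 = 23 lattice points.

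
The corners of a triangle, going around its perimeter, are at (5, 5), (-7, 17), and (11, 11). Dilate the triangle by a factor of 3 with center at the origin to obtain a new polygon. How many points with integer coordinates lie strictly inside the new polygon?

613

Using the shoelace formula, 2A = |(5·17 − (-7)·5) + ((-7)·11 − 11·17) + (11·5 − 5·11)| = 144, so the area is 72.
Summing gcd(|Δx|,|Δy|) over the edges gives the boundary count: gcd(12,12) + gcd(18,6) + gcd(6,6) = 12+6+6 = 24.
Scaling by 3 multiplies the area by 3² = 9 (so the new area is 648) and multiplies the boundary lattice-point count by 3, giving 72.
By Pick's theorem, the interior count of the dilated polygon is 648 − 72/2 + 1 = 613.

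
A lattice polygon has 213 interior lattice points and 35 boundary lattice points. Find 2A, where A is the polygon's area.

Pick's theorem states A = I + B/2 − 1, so A = 213 + 35/2 − 1 = 459/2.
Hence 2A = 459.

459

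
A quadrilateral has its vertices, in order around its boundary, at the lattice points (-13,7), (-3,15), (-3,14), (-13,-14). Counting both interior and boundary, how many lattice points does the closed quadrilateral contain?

By the shoelace formula, twice the signed area is |((-13)·15 − (-3)·7) + ((-3)·14 − (-3)·15) + ((-3)·(-14) − (-13)·14) + ((-13)·7 − (-13)·(-14))| = 220, so the area is 110.
Summing gcd(|Δx|,|Δy|) over the edges gives the boundary count: gcd(10,8) + gcd(0,1) + gcd(10,28) + gcd(0,21) = 2+1+2+21 = 26.
Pick's theorem gives I = A − B/2 + 1 = 110 − 26/2 + 1 = 98, so the closed region contains I + B = 98 + 26 = 124 lattice points.

124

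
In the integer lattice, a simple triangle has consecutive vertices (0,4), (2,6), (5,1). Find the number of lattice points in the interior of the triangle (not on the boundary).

By the shoelace formula, twice the signed area is |(0·6 − 2·4) + (2·1 − 5·6) + (5·4 − 0·1)| = 16, so the area is 8.
Along each edge there are gcd(|Δx|,|Δy|)+1 lattice points, so counting each shared vertex once the boundary has gcd(2,2) + gcd(3,5) + gcd(5,3) = 2+1+1 = 4.
Pick's theorem gives I = A − B/2 + 1 = 8 − 4/2 + 1 = 7.

7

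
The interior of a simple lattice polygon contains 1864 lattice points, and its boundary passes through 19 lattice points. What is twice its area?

3745

By Pick's theorem, A = I + B/2 − 1 = 1864 + 19/2 − 1 = 3745/2.
Hence 2A = 3745.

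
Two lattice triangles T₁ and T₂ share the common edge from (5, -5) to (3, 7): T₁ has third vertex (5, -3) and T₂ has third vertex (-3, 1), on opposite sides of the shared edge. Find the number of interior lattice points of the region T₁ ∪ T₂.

39

The union is the simple quadrilateral with vertices (5, -5), (5, -3), (3, 7), (-3, 1) in order.
By the shoelace formula, twice the signed area is |(5·(-3) − 5·(-5)) + (5·7 − 3·(-3)) + (3·1 − (-3)·7) + ((-3)·(-5) − 5·1)| = 88, so the area is 44.
The number of boundary lattice points is Σ gcd(|Δx|,|Δy|) = gcd(0,2) + gcd(2,10) + gcd(6,6) + gcd(8,6) = 2+2+6+2 = 12.
By Pick's theorem I = A − B/2 + 1 = 44 − 12/2 + 1 = 39.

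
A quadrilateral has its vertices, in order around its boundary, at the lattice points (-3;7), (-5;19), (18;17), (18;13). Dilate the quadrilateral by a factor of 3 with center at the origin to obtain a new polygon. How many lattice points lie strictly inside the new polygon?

1588

Using the shoelace formula, 2A = |((-3)·19 − (-5)·7) + ((-5)·17 − 18·19) + (18·13 − 18·17) + (18·7 − (-3)·13)| = 356, so the area is 178.
Summing gcd(|Δx|,|Δy|) over the edges gives the boundary count: gcd(2,12) + gcd(23,2) + gcd(0,4) + gcd(21,6) = 2+1+4+3 = 10.
Scaling by 3 multiplies the area by 3² = 9 (so the new area is 1602) and multiplies the boundary lattice-point count by 3, giving 30.
By Pick's theorem, the interior count of the dilated polygon is 1602 − 30/2 + 1 = 1588.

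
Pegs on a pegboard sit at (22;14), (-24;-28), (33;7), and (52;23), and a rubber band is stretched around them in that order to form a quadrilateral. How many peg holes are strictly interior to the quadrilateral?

The shoelace formula gives twice the area as |(22·(-28) − (-24)·14) + ((-24)·7 − 33·(-28)) + (33·23 − 52·7) + (52·14 − 22·23)| = 1093, so the area is 546.5.
The number of boundary lattice points is Σ gcd(|Δx|,|Δy|) = gcd(46,42) + gcd(57,35) + gcd(19,16) + gcd(30,9) = 2+1+1+3 = 7.
By Pick's theorem A = I + B/2 − 1, so I = 546.5 − 7/2 + 1 = 544.

544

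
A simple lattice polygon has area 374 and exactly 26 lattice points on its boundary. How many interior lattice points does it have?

362

From Pick's theorem, I = A − B/2 + 1 = 374 − 26/2 + 1 = 362.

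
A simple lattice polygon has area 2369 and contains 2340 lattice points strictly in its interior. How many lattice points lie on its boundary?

60

Pick's theorem gives A = I + B/2 − 1, so B = 2(A − I + 1) = 2(2369 − 2340 + 1) = 60.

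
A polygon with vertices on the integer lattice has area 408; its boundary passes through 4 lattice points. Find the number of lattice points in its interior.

Pick's theorem A = I + B/2 − 1 rearranges to I = A − B/2 + 1 = 408 − 4/2 + 1 = 407.

407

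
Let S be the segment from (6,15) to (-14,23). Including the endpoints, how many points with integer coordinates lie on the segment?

The number of lattice points on a segment between lattice points is gcd(|Δx|,|Δy|) + 1 = gcd(20,8) + 1 = 4 + 1 = 5.

5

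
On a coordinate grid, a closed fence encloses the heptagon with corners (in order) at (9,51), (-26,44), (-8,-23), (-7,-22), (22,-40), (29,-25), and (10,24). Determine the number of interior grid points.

2645

The shoelace formula gives twice the area as |(9·44 − (-26)·51) + ((-26)·(-23) − (-8)·44) + ((-8)·(-22) − (-7)·(-23)) + ((-7)·(-40) − 22·(-22)) + (22·(-25) − 29·(-40)) + (29·24 − 10·(-25)) + (10·51 − 9·24)| = 5301, so the area is 2650.5.
Summing gcd(|Δx|,|Δy|) over the edges gives the boundary count: gcd(35,7) + gcd(18,67) + gcd(1,1) + gcd(29,18) + gcd(7,15) + gcd(19,49) + gcd(1,27) = 7+1+1+1+1+1+1 = 13.
Pick's theorem gives I = A − B/2 + 1 = 2650.5 − 13/2 + 1 = 2645.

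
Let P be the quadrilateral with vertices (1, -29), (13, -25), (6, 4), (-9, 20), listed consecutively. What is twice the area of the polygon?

951

By the shoelace formula, twice the signed area is |[1·(-25) − 13·(-29)] + [13·4 − 6·(-25)] + [6·20 − (-9)·4] + [(-9)·(-29) − 1·20]| = 951, so the area is 475.5.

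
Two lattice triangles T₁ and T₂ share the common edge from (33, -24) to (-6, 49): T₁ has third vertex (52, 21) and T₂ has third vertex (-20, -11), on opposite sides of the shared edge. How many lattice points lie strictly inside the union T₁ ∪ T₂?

3250

The union is the simple quadrilateral with vertices (33, -24), (52, 21), (-6, 49), (-20, -11) in order.
The shoelace formula gives twice the area as |[33·21 − 52·(-24)] + [52·49 − (-6)·21] + [(-6)·(-11) − (-20)·49] + [(-20)·(-24) − 33·(-11)]| = 6504, so the area is 3252.
The number of boundary lattice points is Σ gcd(|Δx|,|Δy|) = gcd(19,45) + gcd(58,28) + gcd(14,60) + gcd(53,13) = 1+2+2+1 = 6.
By Pick's theorem I = A − B/2 + 1 = 3252 − 6/2 + 1 = 3250.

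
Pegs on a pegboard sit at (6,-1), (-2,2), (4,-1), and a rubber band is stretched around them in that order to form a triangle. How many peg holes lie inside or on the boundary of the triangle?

7

Using the shoelace formula, 2A = |(6·2 − (-2)·(-1)) + ((-2)·(-1) − 4·2) + (4·(-1) − 6·(-1))| = 6, so the area is 3.
Along each edge there are gcd(|Δx|,|Δy|)+1 lattice points, so counting each shared vertex once the boundary has gcd(8,3) + gcd(6,3) + gcd(2,0) = 1+3+2 = 6.
Pick's theorem gives I = A − B/2 + 1 = 3 − 6/2 + 1 = 1, so the closed region contains I + B = 1 + 6 = 7 lattice points.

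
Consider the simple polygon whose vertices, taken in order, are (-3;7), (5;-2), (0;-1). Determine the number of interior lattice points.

Using the shoelace formula, 2A = |[(-3)·(-2) − 5·7] + [5·(-1) − 0·(-2)] + [0·7 − (-3)·(-1)]| = 37, so the area is 18.5.
The number of boundary lattice points is Σ gcd(|Δx|,|Δy|) = gcd(8,9) + gcd(5,1) + gcd(3,8) = 1+1+1 = 3.
Pick's theorem gives I = A − B/2 + 1 = 18.5 − 3/2 + 1 = 18.

18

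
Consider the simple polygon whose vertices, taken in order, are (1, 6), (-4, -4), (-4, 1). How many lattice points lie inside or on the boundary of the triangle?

By the shoelace formula, twice the signed area is |(1·(-4) − (-4)·6) + ((-4)·1 − (-4)·(-4)) + ((-4)·6 − 1·1)| = 25, so the area is 12.5.
Summing gcd(|Δx|,|Δy|) over the edges gives the boundary count: gcd(5,10) + gcd(0,5) + gcd(5,5) = 5+5+5 = 15.
Pick's theorem gives I = A − B/2 + 1 = 12.5 − 15/2 + 1 = 6, so the closed region contains I + B = 6 + 15 = 21 lattice points.

21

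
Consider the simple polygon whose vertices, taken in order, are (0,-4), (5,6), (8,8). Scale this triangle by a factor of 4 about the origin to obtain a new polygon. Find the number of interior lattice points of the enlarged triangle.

141

Using the shoelace formula, 2A = |(0·6 − 5·(-4)) + (5·8 − 8·6) + (8·(-4) − 0·8)| = 20, so the area is 10.
Along each edge there are gcd(|Δx|,|Δy|)+1 lattice points, so counting each shared vertex once the boundary has gcd(5,10) + gcd(3,2) + gcd(8,12) = 5+1+4 = 10.
Scaling by 4 multiplies the area by 4² = 16 (so the new area is 160) and multiplies the boundary lattice-point count by 4, giving 40.
By Pick's theorem, the interior count of the dilated polygon is 160 − 40/2 + 1 = 141.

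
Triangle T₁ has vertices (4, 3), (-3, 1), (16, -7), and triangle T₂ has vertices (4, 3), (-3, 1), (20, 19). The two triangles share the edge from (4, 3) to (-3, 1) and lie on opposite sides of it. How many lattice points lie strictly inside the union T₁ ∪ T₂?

The union is the simple quadrilateral with vertices (4, 3), (16, -7), (-3, 1), (20, 19) in order.
Using the shoelace formula, 2A = |(4·(-7) − 16·3) + (16·1 − (-3)·(-7)) + ((-3)·19 − 20·1) + (20·3 − 4·19)| = 174, so the area is 87.
Summing gcd(|Δx|,|Δy|) over the edges gives the boundary count: gcd(12,10) + gcd(19,8) + gcd(23,18) + gcd(16,16) = 2+1+1+16 = 20.
By Pick's theorem I = A − B/2 + 1 = 87 − 20/2 + 1 = 78.

78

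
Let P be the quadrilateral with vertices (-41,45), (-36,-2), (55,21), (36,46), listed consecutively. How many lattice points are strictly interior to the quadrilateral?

3167

Using the shoelace formula, 2A = |((-41)·(-2) − (-36)·45) + ((-36)·21 − 55·(-2)) + (55·46 − 36·21) + (36·45 − (-41)·46)| = 6336, so the area is 3168.
The number of boundary lattice points is Σ gcd(|Δx|,|Δy|) = gcd(5,47) + gcd(91,23) + gcd(19,25) + gcd(77,1) = 1+1+1+1 = 4.
Pick's theorem gives I = A − B/2 + 1 = 3168 − 4/2 + 1 = 3167.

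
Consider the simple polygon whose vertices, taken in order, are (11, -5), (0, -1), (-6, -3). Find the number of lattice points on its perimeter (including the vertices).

4

Summing gcd(|Δx|,|Δy|) over the edges gives the boundary count: gcd(11,4) + gcd(6,2) + gcd(17,2) = 1+2+1 = 4.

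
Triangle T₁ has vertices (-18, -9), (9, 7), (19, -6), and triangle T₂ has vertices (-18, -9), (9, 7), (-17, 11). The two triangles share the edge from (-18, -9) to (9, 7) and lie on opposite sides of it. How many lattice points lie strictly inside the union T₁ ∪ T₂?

The union is the simple quadrilateral with vertices (-18, -9), (19, -6), (9, 7), (-17, 11) in order.
The shoelace formula gives twice the area as |[(-18)·(-6) − 19·(-9)] + [19·7 − 9·(-6)] + [9·11 − (-17)·7] + [(-17)·(-9) − (-18)·11]| = 1035, so the area is 517.5.
Along each edge there are gcd(|Δx|,|Δy|)+1 lattice points, so counting each shared vertex once the boundary has gcd(37,3) + gcd(10,13) + gcd(26,4) + gcd(1,20) = 1+1+2+1 = 5.
By Pick's theorem I = A − B/2 + 1 = 517.5 − 5/2 + 1 = 516.

516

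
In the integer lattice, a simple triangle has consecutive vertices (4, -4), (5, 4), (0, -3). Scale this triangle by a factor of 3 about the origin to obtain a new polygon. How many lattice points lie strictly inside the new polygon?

Using the shoelace formula, 2A = |[4·4 − 5·(-4)] + [5·(-3) − 0·4] + [0·(-4) − 4·(-3)]| = 33, so the area is 16.5.
Along each edge there are gcd(|Δx|,|Δy|)+1 lattice points, so counting each shared vertex once the boundary has gcd(1,8) + gcd(5,7) + gcd(4,1) = 1+1+1 = 3.
Scaling by 3 multiplies the area by 3² = 9 (so the new area is 297/2) and multiplies the boundary lattice-point count by 3, giving 9.
By Pick's theorem, the interior count of the dilated polygon is 297/2 − 9/2 + 1 = 145.

145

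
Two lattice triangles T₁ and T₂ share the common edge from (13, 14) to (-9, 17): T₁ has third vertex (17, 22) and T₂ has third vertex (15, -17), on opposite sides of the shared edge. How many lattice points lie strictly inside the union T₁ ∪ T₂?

The union is the simple quadrilateral with vertices (13, 14), (17, 22), (-9, 17), (15, -17) in order.
By the shoelace formula, twice the signed area is |(13·22 − 17·14) + (17·17 − (-9)·22) + ((-9)·(-17) − 15·17) + (15·14 − 13·(-17))| = 864, so the area is 432.
Along each edge there are gcd(|Δx|,|Δy|)+1 lattice points, so counting each shared vertex once the boundary has gcd(4,8) + gcd(26,5) + gcd(24,34) + gcd(2,31) = 4+1+2+1 = 8.
By Pick's theorem I = A − B/2 + 1 = 432 − 8/2 + 1 = 429.

429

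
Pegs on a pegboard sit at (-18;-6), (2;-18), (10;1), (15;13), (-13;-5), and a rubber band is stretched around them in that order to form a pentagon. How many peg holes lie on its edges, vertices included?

Summing gcd(|Δx|,|Δy|) over the edges gives the boundary count: gcd(20,12) + gcd(8,19) + gcd(5,12) + gcd(28,18) + gcd(5,1) = 4+1+1+2+1 = 9.

9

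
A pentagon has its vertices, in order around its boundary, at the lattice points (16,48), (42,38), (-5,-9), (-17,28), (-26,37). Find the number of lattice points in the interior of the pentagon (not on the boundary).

1786

By the shoelace formula, twice the signed area is |[16·38 − 42·48] + [42·(-9) − (-5)·38] + [(-5)·28 − (-17)·(-9)] + [(-17)·37 − (-26)·28] + [(-26)·48 − 16·37]| = 3630, so the area is 1815.
Summing gcd(|Δx|,|Δy|) over the edges gives the boundary count: gcd(26,10) + gcd(47,47) + gcd(12,37) + gcd(9,9) + gcd(42,11) = 2+47+1+9+1 = 60.
By Pick's theorem A = I + B/2 − 1, so I = 1815 − 60/2 + 1 = 1786.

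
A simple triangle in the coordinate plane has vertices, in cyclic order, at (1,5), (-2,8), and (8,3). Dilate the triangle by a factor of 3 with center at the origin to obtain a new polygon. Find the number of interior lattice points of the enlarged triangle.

The shoelace formula gives twice the area as |(1·8 − (-2)·5) + ((-2)·3 − 8·8) + (8·5 − 1·3)| = 15, so the area is 15/2.
Summing gcd(|Δx|,|Δy|) over the edges gives the boundary count: gcd(3,3) + gcd(10,5) + gcd(7,2) = 3+5+1 = 9.
Scaling by 3 multiplies the area by 3² = 9 (so the new area is 135/2) and multiplies the boundary lattice-point count by 3, giving 27.
By Pick's theorem, the interior count of the dilated polygon is 135/2 − 27/2 + 1 = 55.

55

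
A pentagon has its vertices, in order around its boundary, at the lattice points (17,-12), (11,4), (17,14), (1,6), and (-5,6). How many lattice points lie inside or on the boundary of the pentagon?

Using the shoelace formula, 2A = |[17·4 − 11·(-12)] + [11·14 − 17·4] + [17·6 − 1·14] + [1·6 − (-5)·6] + [(-5)·(-12) − 17·6]| = 368, so the area is 184.
Along each edge there are gcd(|Δx|,|Δy|)+1 lattice points, so counting each shared vertex once the boundary has gcd(6,16) + gcd(6,10) + gcd(16,8) + gcd(6,0) + gcd(22,18) = 2+2+8+6+2 = 20.
Pick's theorem gives I = A − B/2 + 1 = 184 − 20/2 + 1 = 175, so the closed region contains I + B = 175 + 20 = 195 lattice points.

195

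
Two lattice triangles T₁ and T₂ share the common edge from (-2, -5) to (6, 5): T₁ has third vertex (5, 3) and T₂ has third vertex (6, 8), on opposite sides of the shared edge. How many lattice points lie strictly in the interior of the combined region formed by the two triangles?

The union is the simple quadrilateral with vertices (-2, -5), (5, 3), (6, 5), (6, 8) in order.
The shoelace formula gives twice the area as |((-2)·3 − 5·(-5)) + (5·5 − 6·3) + (6·8 − 6·5) + (6·(-5) − (-2)·8)| = 30, so the area is 15.
Along each edge there are gcd(|Δx|,|Δy|)+1 lattice points, so counting each shared vertex once the boundary has gcd(7,8) + gcd(1,2) + gcd(0,3) + gcd(8,13) = 1+1+3+1 = 6.
By Pick's theorem I = A − B/2 + 1 = 15 − 6/2 + 1 = 13.

13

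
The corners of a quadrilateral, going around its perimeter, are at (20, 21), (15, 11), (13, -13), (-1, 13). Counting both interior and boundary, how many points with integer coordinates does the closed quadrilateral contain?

Using the shoelace formula, 2A = |[20·11 − 15·21] + [15·(-13) − 13·11] + [13·13 − (-1)·(-13)] + [(-1)·21 − 20·13]| = 558, so the area is 279.
Summing gcd(|Δx|,|Δy|) over the edges gives the boundary count: gcd(5,10) + gcd(2,24) + gcd(14,26) + gcd(21,8) = 5+2+2+1 = 10.
Pick's theorem gives I = A − B/2 + 1 = 279 − 10/2 + 1 = 275, so the closed region contains I + B = 275 + 10 = 285 lattice points.

285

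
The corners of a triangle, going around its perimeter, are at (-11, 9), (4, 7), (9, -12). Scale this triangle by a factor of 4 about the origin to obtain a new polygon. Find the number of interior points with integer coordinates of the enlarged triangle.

2195

By the shoelace formula, twice the signed area is |[(-11)·7 − 4·9] + [4·(-12) − 9·7] + [9·9 − (-11)·(-12)]| = 275, so the area is 275/2.
Summing gcd(|Δx|,|Δy|) over the edges gives the boundary count: gcd(15,2) + gcd(5,19) + gcd(20,21) = 1+1+1 = 3.
Scaling by 4 multiplies the area by 4² = 16 (so the new area is 2200) and multiplies the boundary lattice-point count by 4, giving 12.
By Pick's theorem, the interior count of the dilated polygon is 2200 − 12/2 + 1 = 2195.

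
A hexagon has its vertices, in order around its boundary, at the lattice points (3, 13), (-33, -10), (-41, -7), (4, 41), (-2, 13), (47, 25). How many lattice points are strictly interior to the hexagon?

The shoelace formula gives twice the area as |(3·(-10) − (-33)·13) + ((-33)·(-7) − (-41)·(-10)) + ((-41)·41 − 4·(-7)) + (4·13 − (-2)·41) + ((-2)·25 − 47·13) + (47·13 − 3·25)| = 1424, so the area is 712.
Along each edge there are gcd(|Δx|,|Δy|)+1 lattice points, so counting each shared vertex once the boundary has gcd(36,23) + gcd(8,3) + gcd(45,48) + gcd(6,28) + gcd(49,12) + gcd(44,12) = 1+1+3+2+1+4 = 12.
Pick's theorem gives I = A − B/2 + 1 = 712 − 12/2 + 1 = 707.

707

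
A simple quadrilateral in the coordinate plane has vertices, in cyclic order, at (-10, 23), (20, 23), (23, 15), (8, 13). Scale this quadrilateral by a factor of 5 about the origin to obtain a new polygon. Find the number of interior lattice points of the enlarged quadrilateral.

5241

Using the shoelace formula, 2A = |[(-10)·23 − 20·23] + [20·15 − 23·23] + [23·13 − 8·15] + [8·23 − (-10)·13]| = 426, so the area is 213.
Along each edge there are gcd(|Δx|,|Δy|)+1 lattice points, so counting each shared vertex once the boundary has gcd(30,0) + gcd(3,8) + gcd(15,2) + gcd(18,10) = 30+1+1+2 = 34.
Scaling by 5 multiplies the area by 5² = 25 (so the new area is 5325) and multiplies the boundary lattice-point count by 5, giving 170.
By Pick's theorem, the interior count of the dilated polygon is 5325 − 170/2 + 1 = 5241.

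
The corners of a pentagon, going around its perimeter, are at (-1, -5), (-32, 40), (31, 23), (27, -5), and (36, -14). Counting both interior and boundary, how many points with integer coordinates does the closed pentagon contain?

The shoelace formula gives twice the area as |[(-1)·40 − (-32)·(-5)] + [(-32)·23 − 31·40] + [31·(-5) − 27·23] + [27·(-14) − 36·(-5)] + [36·(-5) − (-1)·(-14)]| = 3344, so the area is 1672.
Along each edge there are gcd(|Δx|,|Δy|)+1 lattice points, so counting each shared vertex once the boundary has gcd(31,45) + gcd(63,17) + gcd(4,28) + gcd(9,9) + gcd(37,9) = 1+1+4+9+1 = 16.
Pick's theorem gives I = A − B/2 + 1 = 1672 − 16/2 + 1 = 1665, so the closed region contains I + B = 1665 + 16 = 1681 lattice points.

1681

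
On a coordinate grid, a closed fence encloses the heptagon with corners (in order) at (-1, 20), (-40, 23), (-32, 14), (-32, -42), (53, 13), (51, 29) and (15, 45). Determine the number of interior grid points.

Using the shoelace formula, 2A = |((-1)·23 − (-40)·20) + ((-40)·14 − (-32)·23) + ((-32)·(-42) − (-32)·14) + ((-32)·13 − 53·(-42)) + (53·29 − 51·13) + (51·45 − 15·29) + (15·20 − (-1)·45)| = 7634, so the area is 3817.
Along each edge there are gcd(|Δx|,|Δy|)+1 lattice points, so counting each shared vertex once the boundary has gcd(39,3) + gcd(8,9) + gcd(0,56) + gcd(85,55) + gcd(2,16) + gcd(36,16) + gcd(16,25) = 3+1+56+5+2+4+1 = 72.
Pick's theorem gives I = A − B/2 + 1 = 3817 − 72/2 + 1 = 3782.

3782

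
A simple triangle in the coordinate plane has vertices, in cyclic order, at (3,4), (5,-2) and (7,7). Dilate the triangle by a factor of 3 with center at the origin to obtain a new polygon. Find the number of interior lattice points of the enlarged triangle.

The shoelace formula gives twice the area as |(3·(-2) − 5·4) + (5·7 − 7·(-2)) + (7·4 − 3·7)| = 30, so the area is 15.
The number of boundary lattice points is Σ gcd(|Δx|,|Δy|) = gcd(2,6) + gcd(2,9) + gcd(4,3) = 2+1+1 = 4.
Scaling by 3 multiplies the area by 3² = 9 (so the new area is 135) and multiplies the boundary lattice-point count by 3, giving 12.
By Pick's theorem, the interior count of the dilated polygon is 135 − 12/2 + 1 = 130.

130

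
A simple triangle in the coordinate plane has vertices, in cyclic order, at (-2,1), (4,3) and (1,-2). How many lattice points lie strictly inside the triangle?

10

Using the shoelace formula, 2A = |((-2)·3 − 4·1) + (4·(-2) − 1·3) + (1·1 − (-2)·(-2))| = 24, so the area is 12.
Summing gcd(|Δx|,|Δy|) over the edges gives the boundary count: gcd(6,2) + gcd(3,5) + gcd(3,3) = 2+1+3 = 6.
Pick's theorem gives I = A − B/2 + 1 = 12 − 6/2 + 1 = 10.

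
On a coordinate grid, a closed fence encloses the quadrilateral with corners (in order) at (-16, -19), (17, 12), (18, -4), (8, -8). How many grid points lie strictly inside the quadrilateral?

The shoelace formula gives twice the area as |((-16)·12 − 17·(-19)) + (17·(-4) − 18·12) + (18·(-8) − 8·(-4)) + (8·(-19) − (-16)·(-8))| = 545, so the area is 272.5.
Summing gcd(|Δx|,|Δy|) over the edges gives the boundary count: gcd(33,31) + gcd(1,16) + gcd(10,4) + gcd(24,11) = 1+1+2+1 = 5.
By Pick's theorem A = I + B/2 − 1, so I = 272.5 − 5/2 + 1 = 271.

271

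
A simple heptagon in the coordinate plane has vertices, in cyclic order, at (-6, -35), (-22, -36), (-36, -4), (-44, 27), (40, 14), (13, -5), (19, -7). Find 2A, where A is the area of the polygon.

5691

Using the shoelace formula, 2A = |((-6)·(-36) − (-22)·(-35)) + ((-22)·(-4) − (-36)·(-36)) + ((-36)·27 − (-44)·(-4)) + ((-44)·14 − 40·27) + (40·(-5) − 13·14) + (13·(-7) − 19·(-5)) + (19·(-35) − (-6)·(-7))| = 5691, so the area is 5691/2.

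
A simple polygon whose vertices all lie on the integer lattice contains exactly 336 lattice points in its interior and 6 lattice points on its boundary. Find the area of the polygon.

Pick's theorem states A = I + B/2 − 1, so A = 336 + 6/2 − 1 = 338.

338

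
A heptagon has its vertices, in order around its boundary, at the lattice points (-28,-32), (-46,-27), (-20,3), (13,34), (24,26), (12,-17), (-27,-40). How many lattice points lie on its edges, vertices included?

The number of boundary lattice points is Σ gcd(|Δx|,|Δy|) = gcd(18,5) + gcd(26,30) + gcd(33,31) + gcd(11,8) + gcd(12,43) + gcd(39,23) + gcd(1,8) = 1+2+1+1+1+1+1 = 8.

8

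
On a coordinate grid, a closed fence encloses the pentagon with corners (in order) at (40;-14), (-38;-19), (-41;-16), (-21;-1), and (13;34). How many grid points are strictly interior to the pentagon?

1995

The shoelace formula gives twice the area as |(40·(-19) − (-38)·(-14)) + ((-38)·(-16) − (-41)·(-19)) + ((-41)·(-1) − (-21)·(-16)) + ((-21)·34 − 13·(-1)) + (13·(-14) − 40·34)| = 4001, so the area is 4001/2.
Along each edge there are gcd(|Δx|,|Δy|)+1 lattice points, so counting each shared vertex once the boundary has gcd(78,5) + gcd(3,3) + gcd(20,15) + gcd(34,35) + gcd(27,48) = 1+3+5+1+3 = 13.
Pick's theorem gives I = A − B/2 + 1 = 4001/2 − 13/2 + 1 = 1995.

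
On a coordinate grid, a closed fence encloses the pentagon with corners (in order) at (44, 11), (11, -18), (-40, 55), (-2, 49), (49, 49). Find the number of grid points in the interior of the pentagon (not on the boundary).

By the shoelace formula, twice the signed area is |(44·(-18) − 11·11) + (11·55 − (-40)·(-18)) + ((-40)·49 − (-2)·55) + ((-2)·49 − 49·49) + (49·11 − 44·49)| = 6994, so the area is 3497.
Along each edge there are gcd(|Δx|,|Δy|)+1 lattice points, so counting each shared vertex once the boundary has gcd(33,29) + gcd(51,73) + gcd(38,6) + gcd(51,0) + gcd(5,38) = 1+1+2+51+1 = 56.
By Pick's theorem A = I + B/2 − 1, so I = 3497 − 56/2 + 1 = 3470.

3470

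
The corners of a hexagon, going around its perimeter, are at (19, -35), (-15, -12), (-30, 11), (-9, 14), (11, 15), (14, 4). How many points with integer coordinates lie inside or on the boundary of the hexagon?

By the shoelace formula, twice the signed area is |[19·(-12) − (-15)·(-35)] + [(-15)·11 − (-30)·(-12)] + [(-30)·14 − (-9)·11] + [(-9)·15 − 11·14] + [11·4 − 14·15] + [14·(-35) − 19·4]| = 2620, so the area is 1310.
The number of boundary lattice points is Σ gcd(|Δx|,|Δy|) = gcd(34,23) + gcd(15,23) + gcd(21,3) + gcd(20,1) + gcd(3,11) + gcd(5,39) = 1+1+3+1+1+1 = 8.
Pick's theorem gives I = A − B/2 + 1 = 1310 − 8/2 + 1 = 1307, so the closed region contains I + B = 1307 + 8 = 1315 lattice points.

1315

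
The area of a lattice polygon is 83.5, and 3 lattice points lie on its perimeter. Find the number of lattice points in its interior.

From Pick's theorem, I = A − B/2 + 1 = 83.5 − 3/2 + 1 = 83.

83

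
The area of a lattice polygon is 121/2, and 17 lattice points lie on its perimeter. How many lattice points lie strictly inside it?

53

Pick's theorem A = I + B/2 − 1 rearranges to I = A − B/2 + 1 = 121/2 − 17/2 + 1 = 53.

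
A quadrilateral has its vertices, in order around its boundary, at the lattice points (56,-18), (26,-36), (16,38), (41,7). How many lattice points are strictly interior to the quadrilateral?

1274

Using the shoelace formula, 2A = |(56·(-36) − 26·(-18)) + (26·38 − 16·(-36)) + (16·7 − 41·38) + (41·(-18) − 56·7)| = 2560, so the area is 1280.
Along each edge there are gcd(|Δx|,|Δy|)+1 lattice points, so counting each shared vertex once the boundary has gcd(30,18) + gcd(10,74) + gcd(25,31) + gcd(15,25) = 6+2+1+5 = 14.
Pick's theorem gives I = A − B/2 + 1 = 1280 − 14/2 + 1 = 1274.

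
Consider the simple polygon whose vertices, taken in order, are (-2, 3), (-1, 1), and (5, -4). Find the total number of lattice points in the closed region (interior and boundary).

9

The shoelace formula gives twice the area as |[(-2)·1 − (-1)·3] + [(-1)·(-4) − 5·1] + [5·3 − (-2)·(-4)]| = 7, so the area is 3.5.
Summing gcd(|Δx|,|Δy|) over the edges gives the boundary count: gcd(1,2) + gcd(6,5) + gcd(7,7) = 1+1+7 = 9.
Pick's theorem gives I = A − B/2 + 1 = 3.5 − 9/2 + 1 = 0, so the closed region contains I + B = 0 + 9 = 9 lattice points.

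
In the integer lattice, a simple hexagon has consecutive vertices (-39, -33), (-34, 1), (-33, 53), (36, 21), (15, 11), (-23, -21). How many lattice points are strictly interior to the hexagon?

By the shoelace formula, twice the signed area is |[(-39)·1 − (-34)·(-33)] + [(-34)·53 − (-33)·1] + [(-33)·21 − 36·53] + [36·11 − 15·21] + [15·(-21) − (-23)·11] + [(-23)·(-33) − (-39)·(-21)]| = 5572, so the area is 2786.
Along each edge there are gcd(|Δx|,|Δy|)+1 lattice points, so counting each shared vertex once the boundary has gcd(5,34) + gcd(1,52) + gcd(69,32) + gcd(21,10) + gcd(38,32) + gcd(16,12) = 1+1+1+1+2+4 = 10.
Pick's theorem gives I = A − B/2 + 1 = 2786 − 10/2 + 1 = 2782.

2782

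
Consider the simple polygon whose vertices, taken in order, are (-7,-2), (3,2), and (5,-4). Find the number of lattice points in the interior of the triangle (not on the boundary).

By the shoelace formula, twice the signed area is |((-7)·2 − 3·(-2)) + (3·(-4) − 5·2) + (5·(-2) − (-7)·(-4))| = 68, so the area is 34.
The number of boundary lattice points is Σ gcd(|Δx|,|Δy|) = gcd(10,4) + gcd(2,6) + gcd(12,2) = 2+2+2 = 6.
Pick's theorem gives I = A − B/2 + 1 = 34 − 6/2 + 1 = 32.

32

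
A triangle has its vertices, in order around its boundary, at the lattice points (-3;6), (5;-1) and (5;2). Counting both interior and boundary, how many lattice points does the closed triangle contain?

17

By the shoelace formula, twice the signed area is |[(-3)·(-1) − 5·6] + [5·2 − 5·(-1)] + [5·6 − (-3)·2]| = 24, so the area is 12.
Summing gcd(|Δx|,|Δy|) over the edges gives the boundary count: gcd(8,7) + gcd(0,3) + gcd(8,4) = 1+3+4 = 8.
Pick's theorem gives I = A − B/2 + 1 = 12 − 8/2 + 1 = 9, so the closed region contains I + B = 9 + 8 = 17 lattice points.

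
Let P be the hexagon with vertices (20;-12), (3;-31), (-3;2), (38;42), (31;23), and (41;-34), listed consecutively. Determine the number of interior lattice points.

1552

The shoelace formula gives twice the area as |(20·(-31) − 3·(-12)) + (3·2 − (-3)·(-31)) + ((-3)·42 − 38·2) + (38·23 − 31·42) + (31·(-34) − 41·23) + (41·(-12) − 20·(-34))| = 3110, so the area is 1555.
Along each edge there are gcd(|Δx|,|Δy|)+1 lattice points, so counting each shared vertex once the boundary has gcd(17,19) + gcd(6,33) + gcd(41,40) + gcd(7,19) + gcd(10,57) + gcd(21,22) = 1+3+1+1+1+1 = 8.
Pick's theorem gives I = A − B/2 + 1 = 1555 − 8/2 + 1 = 1552.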